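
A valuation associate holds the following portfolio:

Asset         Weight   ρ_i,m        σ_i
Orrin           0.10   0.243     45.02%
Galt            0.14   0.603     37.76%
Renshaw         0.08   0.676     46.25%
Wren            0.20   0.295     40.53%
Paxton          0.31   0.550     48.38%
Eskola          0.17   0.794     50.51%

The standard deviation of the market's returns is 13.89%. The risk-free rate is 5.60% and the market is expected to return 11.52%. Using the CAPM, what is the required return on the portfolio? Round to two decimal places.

β_Orrin = 0.243 × 45.02% / 13.89% = 0.7876
β_Galt = 0.603 × 37.76% / 13.89% = 1.6393
β_Renshaw = 0.676 × 46.25% / 13.89% = 2.2509
β_Wren = 0.295 × 40.53% / 13.89% = 0.8608
β_Paxton = 0.550 × 48.38% / 13.89% = 1.9157
β_Eskola = 0.794 × 50.51% / 13.89% = 2.8873
β_P = Σ w_i β_i = 0.10×0.7876 + 0.14×1.6393 + 0.08×2.2509 + 0.20×0.8608 + 0.31×1.9157 + 0.17×2.8873 = 1.7452
MRP = 11.52% − 5.60% = 5.92%
E(R_P) = R_f + β_P × MRP = 5.60% + 1.7452 × 5.92% = 15.93%

15.93%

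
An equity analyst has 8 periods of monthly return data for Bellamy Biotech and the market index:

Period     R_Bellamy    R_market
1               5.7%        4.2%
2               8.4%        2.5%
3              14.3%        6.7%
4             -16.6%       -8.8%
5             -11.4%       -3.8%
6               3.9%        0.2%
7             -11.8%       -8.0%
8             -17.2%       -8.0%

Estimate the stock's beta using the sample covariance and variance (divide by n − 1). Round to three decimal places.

1.983

Mean R_i = (5.7 + 8.4 + 14.3 − 16.6 − 11.4 + 3.9 − 11.8 − 17.2) / 8 = -3.0875%
Mean R_m = (4.2 + 2.5 + 6.7 − 8.8 − 3.8 + 0.2 − 8.0 − 8.0) / 8 = -1.8750%
Σ(R_i − R̄_i)(R_m − R̄_m) = 516.6175  ⇒  Cov = 516.6175 / 7 = 73.8025
Σ(R_m − R̄_m)² = 260.5750  ⇒  Var(R_m) = 260.5750 / 7 = 37.2250
β = Cov / Var(R_m) = 73.8025 / 37.2250 = 1.9826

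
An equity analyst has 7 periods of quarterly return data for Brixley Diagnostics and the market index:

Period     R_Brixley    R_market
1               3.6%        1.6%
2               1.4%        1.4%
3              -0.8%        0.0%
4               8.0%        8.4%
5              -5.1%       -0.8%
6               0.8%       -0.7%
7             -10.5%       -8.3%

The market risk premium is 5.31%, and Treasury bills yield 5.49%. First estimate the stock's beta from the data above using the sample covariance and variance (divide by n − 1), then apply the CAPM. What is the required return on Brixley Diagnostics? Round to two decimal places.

Mean R_i = (3.6 + 1.4 − 0.8 + 8.0 − 5.1 + 0.8 − 10.5) / 7 = -0.3714%
Mean R_m = (1.6 + 1.4 + 0.0 + 8.4 − 0.8 − 0.7 − 8.3) / 7 = 0.2286%
Σ(R_i − R̄_i)(R_m − R̄_m) = 166.1843  ⇒  Cov = 166.1843 / 6 = 27.6974
Σ(R_m − R̄_m)² = 144.7343  ⇒  Var(R_m) = 144.7343 / 6 = 24.1224
β = Cov / Var(R_m) = 27.6974 / 24.1224 = 1.1482
E(R) = R_f + β × MRP = 5.49% + 1.1482 × 5.31% = 11.59%

11.59%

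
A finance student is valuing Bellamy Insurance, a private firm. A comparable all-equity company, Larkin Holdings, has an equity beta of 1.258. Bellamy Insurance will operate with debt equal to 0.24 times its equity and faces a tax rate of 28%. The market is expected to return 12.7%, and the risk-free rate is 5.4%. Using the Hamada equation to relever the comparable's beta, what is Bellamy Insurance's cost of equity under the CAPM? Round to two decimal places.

16.17%

β_L = β_U × [1 + (1 − t)(D/E)] = 1.258 × [1 + (1 − 0.28) × 0.24]
    = 1.258 × [1 + 0.72 × 0.24] = 1.258 × 1.1728 = 1.4754
MRP = 12.7% − 5.4% = 7.30%
E(R) = R_f + β_L × MRP = 5.4% + 1.4754 × 7.3% = 16.17%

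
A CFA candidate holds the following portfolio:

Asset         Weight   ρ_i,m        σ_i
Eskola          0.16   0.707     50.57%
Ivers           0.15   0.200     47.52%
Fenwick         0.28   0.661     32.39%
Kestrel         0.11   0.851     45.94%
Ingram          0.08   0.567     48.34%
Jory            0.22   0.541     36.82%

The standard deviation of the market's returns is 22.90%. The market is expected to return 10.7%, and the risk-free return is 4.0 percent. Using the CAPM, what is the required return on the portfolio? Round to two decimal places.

11.03%

β_Eskola = 0.707 × 50.57% / 22.90% = 1.5613
β_Ivers = 0.200 × 47.52% / 22.90% = 0.4150
β_Fenwick = 0.661 × 32.39% / 22.90% = 0.9349
β_Kestrel = 0.851 × 45.94% / 22.90% = 1.7072
β_Ingram = 0.567 × 48.34% / 22.90% = 1.1969
β_Jory = 0.541 × 36.82% / 22.90% = 0.8699
β_P = Σ w_i β_i = 0.16×1.5613 + 0.15×0.4150 + 0.28×0.9349 + 0.11×1.7072 + 0.08×1.1969 + 0.22×0.8699 = 1.0488
MRP = 10.7% − 4.0% = 6.70%
E(R_P) = R_f + β_P × MRP = 4.0% + 1.0488 × 6.7% = 11.03%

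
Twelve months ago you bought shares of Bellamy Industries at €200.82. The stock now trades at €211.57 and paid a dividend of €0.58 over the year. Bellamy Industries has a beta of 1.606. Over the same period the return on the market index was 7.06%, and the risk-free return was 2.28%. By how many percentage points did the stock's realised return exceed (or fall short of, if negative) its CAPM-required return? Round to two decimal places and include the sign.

-4.31%

Realised HPR = (P1 + D1 − P0) / P0 = (211.57 + 0.58 − 200.82) / 200.82 = 11.33 / 200.82 = 5.6419%
MRP = 7.06% − 2.28% = 4.78%
CAPM required = R_f + β·MRP = 2.28% + 1.606 × 4.78% = 9.95668%
α = realised − required = 5.6419% − 9.95668% = -4.31%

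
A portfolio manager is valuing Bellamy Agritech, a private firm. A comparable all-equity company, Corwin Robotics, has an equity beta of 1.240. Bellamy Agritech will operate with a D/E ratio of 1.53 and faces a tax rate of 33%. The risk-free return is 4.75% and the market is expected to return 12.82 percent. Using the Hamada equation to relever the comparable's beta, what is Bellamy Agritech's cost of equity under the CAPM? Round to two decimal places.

25.01%

β_L = β_U × [1 + (1 − t)(D/E)] = 1.240 × [1 + (1 − 0.33) × 1.53]
    = 1.240 × [1 + 0.67 × 1.53] = 1.240 × 2.0251 = 2.5111
MRP = 12.82% − 4.75% = 8.07%
E(R) = R_f + β_L × MRP = 4.75% + 2.5111 × 8.07% = 25.01%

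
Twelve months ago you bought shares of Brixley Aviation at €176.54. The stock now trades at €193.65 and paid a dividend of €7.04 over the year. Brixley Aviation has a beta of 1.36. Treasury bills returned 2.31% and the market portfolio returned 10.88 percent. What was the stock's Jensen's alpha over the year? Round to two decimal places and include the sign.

Realised HPR = (P1 + D1 − P0) / P0 = (193.65 + 7.04 − 176.54) / 176.54 = 24.15 / 176.54 = 13.6796%
MRP = 10.88% − 2.31% = 8.57%
CAPM required = R_f + β·MRP = 2.31% + 1.36 × 8.57% = 13.9652%
α = realised − required = 13.6796% − 13.9652% = -0.29%

-0.29%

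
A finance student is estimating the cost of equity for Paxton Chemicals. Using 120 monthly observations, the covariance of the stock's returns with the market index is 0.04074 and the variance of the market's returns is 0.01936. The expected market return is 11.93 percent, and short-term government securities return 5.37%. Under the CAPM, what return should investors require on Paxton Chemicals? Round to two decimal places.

19.17%

β = Cov(R_i, R_m) / Var(R_m) = 0.04074 / 0.01936 = 2.1043
MRP = 11.93% − 5.37% = 6.56%
E(R) = R_f + β × MRP = 5.37% + 2.1043 × 6.56% = 19.17%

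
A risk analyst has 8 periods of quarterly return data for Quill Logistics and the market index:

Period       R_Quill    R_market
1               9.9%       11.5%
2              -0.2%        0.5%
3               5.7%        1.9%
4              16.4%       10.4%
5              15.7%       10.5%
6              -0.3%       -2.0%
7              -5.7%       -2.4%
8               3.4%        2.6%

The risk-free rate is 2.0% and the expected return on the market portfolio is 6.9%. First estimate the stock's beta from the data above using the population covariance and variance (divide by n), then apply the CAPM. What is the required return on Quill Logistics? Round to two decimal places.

Mean R_i = (9.9 − 0.2 + 5.7 + 16.4 + 15.7 − 0.3 − 5.7 + 3.4) / 8 = 5.6125%
Mean R_m = (11.5 + 0.5 + 1.9 + 10.4 + 10.5 − 2.0 − 2.4 + 2.6) / 8 = 4.1250%
Σ(R_i − R̄_i)(R_m − R̄_m) = 297.8975  ⇒  Cov = 297.8975 / 8 = 37.2372
Σ(R_m − R̄_m)² = 234.9150  ⇒  Var(R_m) = 234.9150 / 8 = 29.3644
β = Cov / Var(R_m) = 37.2372 / 29.3644 = 1.2681
MRP = 6.9% − 2.0% = 4.90%
E(R) = R_f + β × MRP = 2.0% + 1.2681 × 4.9% = 8.21%

8.21%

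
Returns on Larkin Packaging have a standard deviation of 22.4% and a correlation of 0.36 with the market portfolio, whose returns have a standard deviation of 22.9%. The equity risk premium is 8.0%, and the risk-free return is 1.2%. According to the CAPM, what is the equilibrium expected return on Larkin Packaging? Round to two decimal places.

4.02%

β = ρ × σ_i / σ_m = 0.36 × 22.4% / 22.9% = 0.3521
E(R) = 1.2% + 0.3521 × 8.0% = 4.02%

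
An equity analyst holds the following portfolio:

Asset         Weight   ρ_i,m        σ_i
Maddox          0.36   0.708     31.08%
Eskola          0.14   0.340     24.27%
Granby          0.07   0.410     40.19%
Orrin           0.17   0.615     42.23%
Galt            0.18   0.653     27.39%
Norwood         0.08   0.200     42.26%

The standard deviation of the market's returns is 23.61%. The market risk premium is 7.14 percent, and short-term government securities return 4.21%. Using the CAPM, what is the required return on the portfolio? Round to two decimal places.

9.82%

β_Maddox = 0.708 × 31.08% / 23.61% = 0.9320
β_Eskola = 0.340 × 24.27% / 23.61% = 0.3495
β_Granby = 0.410 × 40.19% / 23.61% = 0.6979
β_Orrin = 0.615 × 42.23% / 23.61% = 1.1000
β_Galt = 0.653 × 27.39% / 23.61% = 0.7575
β_Norwood = 0.200 × 42.26% / 23.61% = 0.3580
β_P = Σ w_i β_i = 0.36×0.9320 + 0.14×0.3495 + 0.07×0.6979 + 0.17×1.1000 + 0.18×0.7575 + 0.08×0.3580 = 0.7853
E(R_P) = R_f + β_P × MRP = 4.21% + 0.7853 × 7.14% = 9.82%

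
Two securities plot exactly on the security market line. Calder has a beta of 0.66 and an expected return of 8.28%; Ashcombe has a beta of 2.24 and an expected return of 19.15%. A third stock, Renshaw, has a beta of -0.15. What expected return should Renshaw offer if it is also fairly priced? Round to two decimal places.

2.71%

MRP (SML slope) = (19.15% − 8.28%) / (2.24 − 0.66) = 10.87% / 1.58 = 6.8797%
R_f (intercept) = 8.28% − 0.66 × 6.8797% = 3.7394%
E(R_Renshaw) = R_f + β × MRP = 3.7394% + -0.15 × 6.8797% = 2.71%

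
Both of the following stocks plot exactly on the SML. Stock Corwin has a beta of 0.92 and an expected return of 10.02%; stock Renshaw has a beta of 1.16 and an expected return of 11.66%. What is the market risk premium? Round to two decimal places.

Both satisfy E(R) = R_f + β·MRP, so the slope of the SML is
MRP = (11.66% − 10.02%) / (1.16 − 0.92) = 1.64% / 0.24 = 6.8333%

6.83%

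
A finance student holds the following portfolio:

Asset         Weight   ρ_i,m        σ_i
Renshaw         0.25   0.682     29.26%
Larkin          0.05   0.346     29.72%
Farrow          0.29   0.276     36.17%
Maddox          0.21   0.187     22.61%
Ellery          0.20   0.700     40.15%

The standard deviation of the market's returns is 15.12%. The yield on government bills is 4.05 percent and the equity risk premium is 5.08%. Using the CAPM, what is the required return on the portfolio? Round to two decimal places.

β_Renshaw = 0.682 × 29.26% / 15.12% = 1.3198
β_Larkin = 0.346 × 29.72% / 15.12% = 0.6801
β_Farrow = 0.276 × 36.17% / 15.12% = 0.6602
β_Maddox = 0.187 × 22.61% / 15.12% = 0.2796
β_Ellery = 0.700 × 40.15% / 15.12% = 1.8588
β_P = Σ w_i β_i = 0.25×1.3198 + 0.05×0.6801 + 0.29×0.6602 + 0.21×0.2796 + 0.20×1.8588 = 0.9859
E(R_P) = R_f + β_P × MRP = 4.05% + 0.9859 × 5.08% = 9.06%

9.06%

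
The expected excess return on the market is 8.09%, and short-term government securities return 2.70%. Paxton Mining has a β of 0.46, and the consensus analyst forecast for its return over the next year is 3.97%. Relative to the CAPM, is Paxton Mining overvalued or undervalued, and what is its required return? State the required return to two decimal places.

Overvalued; required return 6.42%

Required return = R_f + β·MRP = 2.70% + 0.46 × 8.09% = 6.42%
Forecast 3.97% < required 6.42% → the stock plots below the SML → overvalued.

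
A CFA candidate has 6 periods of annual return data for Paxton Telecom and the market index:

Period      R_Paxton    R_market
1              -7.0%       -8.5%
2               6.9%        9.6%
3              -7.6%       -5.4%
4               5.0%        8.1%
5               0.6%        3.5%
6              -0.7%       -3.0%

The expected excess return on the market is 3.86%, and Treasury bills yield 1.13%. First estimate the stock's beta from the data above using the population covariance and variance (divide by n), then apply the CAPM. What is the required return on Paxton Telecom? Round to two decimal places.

4.10%

Mean R_i = (-7.0 + 6.9 − 7.6 + 5.0 + 0.6 − 0.7) / 6 = -0.4667%
Mean R_m = (-8.5 + 9.6 − 5.4 + 8.1 + 3.5 − 3.0) / 6 = 0.7167%
Σ(R_i − R̄_i)(R_m − R̄_m) = 213.4867  ⇒  Cov = 213.4867 / 6 = 35.5811
Σ(R_m − R̄_m)² = 277.3483  ⇒  Var(R_m) = 277.3483 / 6 = 46.2247
β = Cov / Var(R_m) = 35.5811 / 46.2247 = 0.7697
E(R) = R_f + β × MRP = 1.13% + 0.7697 × 3.86% = 4.10%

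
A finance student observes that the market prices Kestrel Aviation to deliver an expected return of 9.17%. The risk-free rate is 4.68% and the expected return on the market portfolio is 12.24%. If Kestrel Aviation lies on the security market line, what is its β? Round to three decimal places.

MRP = 12.24% − 4.68% = 7.56%
β = (E(R) − R_f) / MRP = (9.17% − 4.68%) / 7.56% = 4.49% / 7.56% = 0.594

0.594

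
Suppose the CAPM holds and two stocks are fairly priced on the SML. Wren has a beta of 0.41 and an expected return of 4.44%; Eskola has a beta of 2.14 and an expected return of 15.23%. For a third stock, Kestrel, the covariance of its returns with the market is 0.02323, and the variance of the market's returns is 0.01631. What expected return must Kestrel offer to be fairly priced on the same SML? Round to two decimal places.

10.77%

MRP = (15.23% − 4.44%) / (2.14 − 0.41) = 6.2370%
R_f = 4.44% − 0.41 × 6.2370% = 1.8828%
β_Kestrel = Cov / Var(R_m) = 0.02323 / 0.01631 = 1.4243
E(R_Kestrel) = R_f + β × MRP = 1.8828% + 1.4243 × 6.2370% = 10.77%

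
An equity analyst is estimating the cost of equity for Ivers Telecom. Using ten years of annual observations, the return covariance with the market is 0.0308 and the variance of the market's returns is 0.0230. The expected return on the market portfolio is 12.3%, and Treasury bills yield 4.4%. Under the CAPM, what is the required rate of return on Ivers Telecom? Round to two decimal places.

14.98%

β = Cov(R_i, R_m) / Var(R_m) = 0.0308 / 0.0230 = 1.3391
MRP = 12.3% − 4.4% = 7.90%
E(R) = R_f + β × MRP = 4.4% + 1.3391 × 7.9% = 14.98%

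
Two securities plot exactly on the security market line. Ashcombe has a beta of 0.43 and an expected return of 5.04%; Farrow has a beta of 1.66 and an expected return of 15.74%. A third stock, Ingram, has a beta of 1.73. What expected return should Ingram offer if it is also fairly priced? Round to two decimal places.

MRP (SML slope) = (15.74% − 5.04%) / (1.66 − 0.43) = 10.70% / 1.23 = 8.6992%
R_f (intercept) = 5.04% − 0.43 × 8.6992% = 1.2993%
E(R_Ingram) = R_f + β × MRP = 1.2993% + 1.73 × 8.6992% = 16.35%

16.35%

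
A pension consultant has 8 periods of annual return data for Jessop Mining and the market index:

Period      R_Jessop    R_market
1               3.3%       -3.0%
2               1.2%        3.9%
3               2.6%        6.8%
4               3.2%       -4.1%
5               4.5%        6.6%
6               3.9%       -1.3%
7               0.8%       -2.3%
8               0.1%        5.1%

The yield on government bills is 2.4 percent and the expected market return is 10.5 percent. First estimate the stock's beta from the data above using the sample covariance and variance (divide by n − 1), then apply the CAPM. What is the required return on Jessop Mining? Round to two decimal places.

2.07%

Mean R_i = (3.3 + 1.2 + 2.6 + 3.2 + 4.5 + 3.9 + 0.8 + 0.1) / 8 = 2.4500%
Mean R_m = (-3.0 + 3.9 + 6.8 − 4.1 + 6.6 − 1.3 − 2.3 + 5.1) / 8 = 1.4625%
Σ(R_i − R̄_i)(R_m − R̄_m) = -6.0250  ⇒  Cov = -6.0250 / 7 = -0.8607
Σ(R_m − R̄_m)² = 146.6988  ⇒  Var(R_m) = 146.6988 / 7 = 20.9570
β = Cov / Var(R_m) = -0.8607 / 20.9570 = -0.0411
MRP = 10.5% − 2.4% = 8.10%
E(R) = R_f + β × MRP = 2.4% + -0.0411 × 8.1% = 2.07%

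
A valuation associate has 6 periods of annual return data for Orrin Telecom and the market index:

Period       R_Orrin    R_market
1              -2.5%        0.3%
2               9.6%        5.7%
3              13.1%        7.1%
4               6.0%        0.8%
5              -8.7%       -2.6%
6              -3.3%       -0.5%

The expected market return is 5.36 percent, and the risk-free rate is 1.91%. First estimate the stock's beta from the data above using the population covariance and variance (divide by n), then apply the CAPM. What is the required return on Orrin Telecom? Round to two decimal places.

9.20%

Mean R_i = (-2.5 + 9.6 + 13.1 + 6.0 − 8.7 − 3.3) / 6 = 2.3667%
Mean R_m = (0.3 + 5.7 + 7.1 + 0.8 − 2.6 − 0.5) / 6 = 1.8000%
Σ(R_i − R̄_i)(R_m − R̄_m) = 150.4900  ⇒  Cov = 150.4900 / 6 = 25.0817
Σ(R_m − R̄_m)² = 71.2000  ⇒  Var(R_m) = 71.2000 / 6 = 11.8667
β = Cov / Var(R_m) = 25.0817 / 11.8667 = 2.1136
MRP = 5.36% − 1.91% = 3.45%
E(R) = R_f + β × MRP = 1.91% + 2.1136 × 3.45% = 9.20%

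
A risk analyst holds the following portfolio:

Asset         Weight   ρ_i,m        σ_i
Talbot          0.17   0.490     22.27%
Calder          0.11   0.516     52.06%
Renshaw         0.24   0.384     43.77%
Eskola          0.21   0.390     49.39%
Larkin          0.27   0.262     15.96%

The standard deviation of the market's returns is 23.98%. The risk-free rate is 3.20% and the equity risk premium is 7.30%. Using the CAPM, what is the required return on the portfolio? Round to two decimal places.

7.47%

β_Talbot = 0.490 × 22.27% / 23.98% = 0.4551
β_Calder = 0.516 × 52.06% / 23.98% = 1.1202
β_Renshaw = 0.384 × 43.77% / 23.98% = 0.7009
β_Eskola = 0.390 × 49.39% / 23.98% = 0.8033
β_Larkin = 0.262 × 15.96% / 23.98% = 0.1744
β_P = Σ w_i β_i = 0.17×0.4551 + 0.11×1.1202 + 0.24×0.7009 + 0.21×0.8033 + 0.27×0.1744 = 0.5846
E(R_P) = R_f + β_P × MRP = 3.20% + 0.5846 × 7.30% = 7.47%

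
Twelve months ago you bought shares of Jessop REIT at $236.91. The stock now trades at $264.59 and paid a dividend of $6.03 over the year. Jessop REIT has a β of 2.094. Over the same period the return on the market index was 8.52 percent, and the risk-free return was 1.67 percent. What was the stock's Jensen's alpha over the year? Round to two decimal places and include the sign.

-1.78%

Realised HPR = (P1 + D1 − P0) / P0 = (264.59 + 6.03 − 236.91) / 236.91 = 33.71 / 236.91 = 14.2290%
MRP = 8.52% − 1.67% = 6.85%
CAPM required = R_f + β·MRP = 1.67% + 2.094 × 6.85% = 16.01390%
α = realised − required = 14.2290% − 16.01390% = -1.78%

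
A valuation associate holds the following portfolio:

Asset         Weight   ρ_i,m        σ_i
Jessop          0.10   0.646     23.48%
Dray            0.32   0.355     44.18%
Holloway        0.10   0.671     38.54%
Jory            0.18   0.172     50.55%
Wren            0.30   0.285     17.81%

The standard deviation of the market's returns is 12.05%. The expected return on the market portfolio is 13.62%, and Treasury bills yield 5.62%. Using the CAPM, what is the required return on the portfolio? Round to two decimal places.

β_Jessop = 0.646 × 23.48% / 12.05% = 1.2588
β_Dray = 0.355 × 44.18% / 12.05% = 1.3016
β_Holloway = 0.671 × 38.54% / 12.05% = 2.1461
β_Jory = 0.172 × 50.55% / 12.05% = 0.7215
β_Wren = 0.285 × 17.81% / 12.05% = 0.4212
β_P = Σ w_i β_i = 0.10×1.2588 + 0.32×1.3016 + 0.10×2.1461 + 0.18×0.7215 + 0.30×0.4212 = 1.0132
MRP = 13.62% − 5.62% = 8.00%
E(R_P) = R_f + β_P × MRP = 5.62% + 1.0132 × 8.00% = 13.73%

13.73%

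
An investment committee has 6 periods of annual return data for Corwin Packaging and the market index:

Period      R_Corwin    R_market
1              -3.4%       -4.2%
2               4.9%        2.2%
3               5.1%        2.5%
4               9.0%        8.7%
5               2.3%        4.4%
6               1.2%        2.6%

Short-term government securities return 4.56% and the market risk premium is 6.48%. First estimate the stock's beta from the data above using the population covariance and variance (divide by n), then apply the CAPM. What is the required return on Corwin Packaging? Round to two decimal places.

10.37%

Mean R_i = (-3.4 + 4.9 + 5.1 + 9.0 + 2.3 + 1.2) / 6 = 3.1833%
Mean R_m = (-4.2 + 2.2 + 2.5 + 8.7 + 4.4 + 2.6) / 6 = 2.7000%
Σ(R_i − R̄_i)(R_m − R̄_m) = 77.7800  ⇒  Cov = 77.7800 / 6 = 12.9633
Σ(R_m − R̄_m)² = 86.8000  ⇒  Var(R_m) = 86.8000 / 6 = 14.4667
β = Cov / Var(R_m) = 12.9633 / 14.4667 = 0.8961
E(R) = R_f + β × MRP = 4.56% + 0.8961 × 6.48% = 10.37%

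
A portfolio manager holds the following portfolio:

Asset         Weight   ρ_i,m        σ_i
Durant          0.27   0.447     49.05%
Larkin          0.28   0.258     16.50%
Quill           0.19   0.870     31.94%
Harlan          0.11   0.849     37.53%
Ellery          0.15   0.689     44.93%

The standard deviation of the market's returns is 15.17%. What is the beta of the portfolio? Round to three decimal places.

β_Durant = 0.447 × 49.05% / 15.17% = 1.4453
β_Larkin = 0.258 × 16.50% / 15.17% = 0.2806
β_Quill = 0.870 × 31.94% / 15.17% = 1.8318
β_Harlan = 0.849 × 37.53% / 15.17% = 2.1004
β_Ellery = 0.689 × 44.93% / 15.17% = 2.0407
β_P = Σ w_i β_i = 0.27×1.4453 + 0.28×0.2806 + 0.19×1.8318 + 0.11×2.1004 + 0.15×2.0407 = 1.3540

1.354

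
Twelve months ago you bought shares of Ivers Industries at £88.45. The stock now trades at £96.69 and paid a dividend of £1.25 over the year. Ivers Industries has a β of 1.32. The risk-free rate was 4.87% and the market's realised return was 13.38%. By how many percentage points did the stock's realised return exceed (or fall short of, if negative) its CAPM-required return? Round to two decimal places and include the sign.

Realised HPR = (P1 + D1 − P0) / P0 = (96.69 + 1.25 − 88.45) / 88.45 = 9.49 / 88.45 = 10.7292%
MRP = 13.38% − 4.87% = 8.51%
CAPM required = R_f + β·MRP = 4.87% + 1.32 × 8.51% = 16.1032%
α = realised − required = 10.7292% − 16.1032% = -5.37%

-5.37%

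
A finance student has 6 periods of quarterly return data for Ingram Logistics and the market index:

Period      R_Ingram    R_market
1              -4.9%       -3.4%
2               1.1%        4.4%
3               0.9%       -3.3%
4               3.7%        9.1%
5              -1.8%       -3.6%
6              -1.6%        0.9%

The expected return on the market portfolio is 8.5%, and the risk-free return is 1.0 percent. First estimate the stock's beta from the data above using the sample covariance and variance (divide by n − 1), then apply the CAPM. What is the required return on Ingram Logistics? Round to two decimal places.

Mean R_i = (-4.9 + 1.1 + 0.9 + 3.7 − 1.8 − 1.6) / 6 = -0.4333%
Mean R_m = (-3.4 + 4.4 − 3.3 + 9.1 − 3.6 + 0.9) / 6 = 0.6833%
Σ(R_i − R̄_i)(R_m − R̄_m) = 59.0167  ⇒  Cov = 59.0167 / 5 = 11.8033
Σ(R_m − R̄_m)² = 135.5883  ⇒  Var(R_m) = 135.5883 / 5 = 27.1177
β = Cov / Var(R_m) = 11.8033 / 27.1177 = 0.4353
MRP = 8.5% − 1.0% = 7.50%
E(R) = R_f + β × MRP = 1.0% + 0.4353 × 7.5% = 4.26%

4.26%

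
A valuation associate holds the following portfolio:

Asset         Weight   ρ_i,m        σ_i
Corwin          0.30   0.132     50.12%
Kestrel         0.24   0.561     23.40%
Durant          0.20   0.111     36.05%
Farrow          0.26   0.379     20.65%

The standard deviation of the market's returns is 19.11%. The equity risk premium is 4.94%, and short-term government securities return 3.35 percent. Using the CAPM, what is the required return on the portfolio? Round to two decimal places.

β_Corwin = 0.132 × 50.12% / 19.11% = 0.3462
β_Kestrel = 0.561 × 23.40% / 19.11% = 0.6869
β_Durant = 0.111 × 36.05% / 19.11% = 0.2094
β_Farrow = 0.379 × 20.65% / 19.11% = 0.4095
β_P = Σ w_i β_i = 0.30×0.3462 + 0.24×0.6869 + 0.20×0.2094 + 0.26×0.4095 = 0.4171
E(R_P) = R_f + β_P × MRP = 3.35% + 0.4171 × 4.94% = 5.41%

5.41%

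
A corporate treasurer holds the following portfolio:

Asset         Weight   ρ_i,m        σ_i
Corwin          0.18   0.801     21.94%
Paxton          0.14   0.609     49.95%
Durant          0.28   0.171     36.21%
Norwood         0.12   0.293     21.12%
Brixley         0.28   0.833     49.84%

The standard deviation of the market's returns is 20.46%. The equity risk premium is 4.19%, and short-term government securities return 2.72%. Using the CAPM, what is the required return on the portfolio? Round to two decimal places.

7.13%

β_Corwin = 0.801 × 21.94% / 20.46% = 0.8589
β_Paxton = 0.609 × 49.95% / 20.46% = 1.4868
β_Durant = 0.171 × 36.21% / 20.46% = 0.3026
β_Norwood = 0.293 × 21.12% / 20.46% = 0.3025
β_Brixley = 0.833 × 49.84% / 20.46% = 2.0292
β_P = Σ w_i β_i = 0.18×0.8589 + 0.14×1.4868 + 0.28×0.3026 + 0.12×0.3025 + 0.28×2.0292 = 1.0520
E(R_P) = R_f + β_P × MRP = 2.72% + 1.0520 × 4.19% = 7.13%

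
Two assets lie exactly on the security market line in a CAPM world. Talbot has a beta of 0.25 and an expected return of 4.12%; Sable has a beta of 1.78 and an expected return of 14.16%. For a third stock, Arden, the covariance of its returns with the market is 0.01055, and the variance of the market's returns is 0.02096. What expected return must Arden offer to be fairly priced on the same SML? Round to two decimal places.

5.78%

MRP = (14.16% − 4.12%) / (1.78 − 0.25) = 6.5621%
R_f = 4.12% − 0.25 × 6.5621% = 2.4795%
β_Arden = Cov / Var(R_m) = 0.01055 / 0.02096 = 0.5033
E(R_Arden) = R_f + β × MRP = 2.4795% + 0.5033 × 6.5621% = 5.78%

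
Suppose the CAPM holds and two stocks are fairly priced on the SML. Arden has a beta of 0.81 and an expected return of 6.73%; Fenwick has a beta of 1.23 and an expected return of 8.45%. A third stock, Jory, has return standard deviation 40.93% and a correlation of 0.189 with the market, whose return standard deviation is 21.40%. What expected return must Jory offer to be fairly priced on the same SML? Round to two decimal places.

MRP = (8.45% − 6.73%) / (1.23 − 0.81) = 4.0952%
R_f = 6.73% − 0.81 × 4.0952% = 3.4129%
β_Jory = ρ·σ_i/σ_m = 0.189 × 40.93 / 21.40 = 0.3615
E(R_Jory) = R_f + β × MRP = 3.4129% + 0.3615 × 4.0952% = 4.89%

4.89%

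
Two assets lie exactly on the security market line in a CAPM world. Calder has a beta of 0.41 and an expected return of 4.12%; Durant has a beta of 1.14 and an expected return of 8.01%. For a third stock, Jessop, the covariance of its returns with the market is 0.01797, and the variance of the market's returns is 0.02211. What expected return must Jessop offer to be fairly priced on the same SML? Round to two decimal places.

MRP = (8.01% − 4.12%) / (1.14 − 0.41) = 5.3288%
R_f = 4.12% − 0.41 × 5.3288% = 1.9352%
β_Jessop = Cov / Var(R_m) = 0.01797 / 0.02211 = 0.8128
E(R_Jessop) = R_f + β × MRP = 1.9352% + 0.8128 × 5.3288% = 6.27%

6.27%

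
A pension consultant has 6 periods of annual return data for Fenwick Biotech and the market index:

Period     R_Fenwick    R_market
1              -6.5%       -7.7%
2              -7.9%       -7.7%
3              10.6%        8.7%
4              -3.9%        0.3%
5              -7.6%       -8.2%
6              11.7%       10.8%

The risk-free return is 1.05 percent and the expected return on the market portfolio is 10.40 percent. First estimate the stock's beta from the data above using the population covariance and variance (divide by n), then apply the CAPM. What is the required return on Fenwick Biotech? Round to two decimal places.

10.71%

Mean R_i = (-6.5 − 7.9 + 10.6 − 3.9 − 7.6 + 11.7) / 6 = -0.6000%
Mean R_m = (-7.7 − 7.7 + 8.7 + 0.3 − 8.2 + 10.8) / 6 = -0.6333%
Σ(R_i − R̄_i)(R_m − R̄_m) = 388.3300  ⇒  Cov = 388.3300 / 6 = 64.7217
Σ(R_m − R̄_m)² = 375.8333  ⇒  Var(R_m) = 375.8333 / 6 = 62.6389
β = Cov / Var(R_m) = 64.7217 / 62.6389 = 1.0333
MRP = 10.40% − 1.05% = 9.35%
E(R) = R_f + β × MRP = 1.05% + 1.0333 × 9.35% = 10.71%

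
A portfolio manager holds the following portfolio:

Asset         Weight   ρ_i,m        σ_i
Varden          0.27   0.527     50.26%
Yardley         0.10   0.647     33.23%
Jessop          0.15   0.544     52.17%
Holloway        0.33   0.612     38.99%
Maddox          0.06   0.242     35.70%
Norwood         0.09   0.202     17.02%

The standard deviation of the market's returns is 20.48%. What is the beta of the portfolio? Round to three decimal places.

1.087

β_Varden = 0.527 × 50.26% / 20.48% = 1.2933
β_Yardley = 0.647 × 33.23% / 20.48% = 1.0498
β_Jessop = 0.544 × 52.17% / 20.48% = 1.3858
β_Holloway = 0.612 × 38.99% / 20.48% = 1.1651
β_Maddox = 0.242 × 35.70% / 20.48% = 0.4218
β_Norwood = 0.202 × 17.02% / 20.48% = 0.1679
β_P = Σ w_i β_i = 0.27×1.2933 + 0.10×1.0498 + 0.15×1.3858 + 0.33×1.1651 + 0.06×0.4218 + 0.09×0.1679 = 1.0869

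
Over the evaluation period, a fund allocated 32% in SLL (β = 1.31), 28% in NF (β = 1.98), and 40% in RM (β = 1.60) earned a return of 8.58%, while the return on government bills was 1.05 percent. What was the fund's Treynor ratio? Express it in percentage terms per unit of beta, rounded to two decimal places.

β_P = 0.32×1.31 + 0.28×1.98 + 0.40×1.60 = 1.6136
Treynor = (R_P − R_f) / β_P = (8.58% − 1.05%) / 1.6136 = 7.53% / 1.6136 = 4.67%

4.67%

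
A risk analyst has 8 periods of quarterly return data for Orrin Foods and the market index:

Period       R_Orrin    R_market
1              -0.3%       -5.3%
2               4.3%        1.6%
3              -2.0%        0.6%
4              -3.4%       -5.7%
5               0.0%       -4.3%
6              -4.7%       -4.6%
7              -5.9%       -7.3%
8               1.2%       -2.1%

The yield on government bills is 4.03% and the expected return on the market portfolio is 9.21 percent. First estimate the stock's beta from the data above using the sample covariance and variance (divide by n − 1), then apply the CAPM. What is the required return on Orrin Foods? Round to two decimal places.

Mean R_i = (-0.3 + 4.3 − 2.0 − 3.4 + 0.0 − 4.7 − 5.9 + 1.2) / 8 = -1.3500%
Mean R_m = (-5.3 + 1.6 + 0.6 − 5.7 − 4.3 − 4.6 − 7.3 − 2.1) / 8 = -3.3875%
Σ(R_i − R̄_i)(R_m − R̄_m) = 52.2350  ⇒  Cov = 52.2350 / 7 = 7.4621
Σ(R_m − R̄_m)² = 69.0488  ⇒  Var(R_m) = 69.0488 / 7 = 9.8641
β = Cov / Var(R_m) = 7.4621 / 9.8641 = 0.7565
MRP = 9.21% − 4.03% = 5.18%
E(R) = R_f + β × MRP = 4.03% + 0.7565 × 5.18% = 7.95%

7.95%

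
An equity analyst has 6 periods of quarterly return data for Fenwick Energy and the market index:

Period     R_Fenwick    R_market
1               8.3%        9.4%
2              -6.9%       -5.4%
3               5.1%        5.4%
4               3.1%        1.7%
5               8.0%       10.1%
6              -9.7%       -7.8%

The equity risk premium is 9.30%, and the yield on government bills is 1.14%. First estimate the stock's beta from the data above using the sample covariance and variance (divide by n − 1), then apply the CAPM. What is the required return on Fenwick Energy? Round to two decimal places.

10.59%

Mean R_i = (8.3 − 6.9 + 5.1 + 3.1 + 8.0 − 9.7) / 6 = 1.3167%
Mean R_m = (9.4 − 5.4 + 5.4 + 1.7 + 10.1 − 7.8) / 6 = 2.2333%
Σ(R_i − R̄_i)(R_m − R̄_m) = 286.9067  ⇒  Cov = 286.9067 / 5 = 57.3813
Σ(R_m − R̄_m)² = 282.4933  ⇒  Var(R_m) = 282.4933 / 5 = 56.4987
β = Cov / Var(R_m) = 57.3813 / 56.4987 = 1.0156
E(R) = R_f + β × MRP = 1.14% + 1.0156 × 9.30% = 10.59%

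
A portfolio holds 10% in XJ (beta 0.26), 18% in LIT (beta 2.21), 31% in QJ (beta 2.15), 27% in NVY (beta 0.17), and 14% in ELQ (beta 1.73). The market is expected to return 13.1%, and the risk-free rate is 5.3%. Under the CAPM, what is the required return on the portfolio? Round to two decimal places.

β_P = Σ w_i β_i = 0.10×0.26 + 0.18×2.21 + 0.31×2.15 + 0.27×0.17 + 0.14×1.73 = 1.3784
MRP = 13.1% − 5.3% = 7.80%
E(R_P) = R_f + β_P × MRP = 5.3% + 1.3784 × 7.8% = 16.05%

16.05%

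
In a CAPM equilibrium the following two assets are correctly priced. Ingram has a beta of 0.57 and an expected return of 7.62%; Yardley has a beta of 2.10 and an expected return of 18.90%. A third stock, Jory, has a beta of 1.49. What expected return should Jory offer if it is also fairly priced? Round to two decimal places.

MRP (SML slope) = (18.90% − 7.62%) / (2.10 − 0.57) = 11.28% / 1.53 = 7.3725%
R_f (intercept) = 7.62% − 0.57 × 7.3725% = 3.4177%
E(R_Jory) = R_f + β × MRP = 3.4177% + 1.49 × 7.3725% = 14.40%

14.40%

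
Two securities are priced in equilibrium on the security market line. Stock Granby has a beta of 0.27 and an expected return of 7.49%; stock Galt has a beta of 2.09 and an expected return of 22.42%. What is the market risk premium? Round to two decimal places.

Both satisfy E(R) = R_f + β·MRP, so the slope of the SML is
MRP = (22.42% − 7.49%) / (2.09 − 0.27) = 14.93% / 1.82 = 8.2033%

8.20%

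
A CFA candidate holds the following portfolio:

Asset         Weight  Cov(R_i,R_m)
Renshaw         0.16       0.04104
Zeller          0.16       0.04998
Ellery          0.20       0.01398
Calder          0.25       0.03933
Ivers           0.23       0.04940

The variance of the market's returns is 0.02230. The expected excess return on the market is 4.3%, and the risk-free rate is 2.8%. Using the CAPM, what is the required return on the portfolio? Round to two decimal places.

β_Renshaw = 0.04104 / 0.02230 = 1.8404
β_Zeller = 0.04998 / 0.02230 = 2.2413
β_Ellery = 0.01398 / 0.02230 = 0.6269
β_Calder = 0.03933 / 0.02230 = 1.7637
β_Ivers = 0.04940 / 0.02230 = 2.2152
β_P = Σ w_i β_i = 0.16×1.8404 + 0.16×2.2413 + 0.20×0.6269 + 0.25×1.7637 + 0.23×2.2152 = 1.7289
E(R_P) = R_f + β_P × MRP = 2.8% + 1.7289 × 4.3% = 10.23%

10.23%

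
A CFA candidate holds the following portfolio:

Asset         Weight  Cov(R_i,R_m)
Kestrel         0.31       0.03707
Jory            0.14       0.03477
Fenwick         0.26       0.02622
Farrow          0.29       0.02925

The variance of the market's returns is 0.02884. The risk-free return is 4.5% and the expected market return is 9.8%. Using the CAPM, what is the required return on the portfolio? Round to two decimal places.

β_Kestrel = 0.03707 / 0.02884 = 1.2854
β_Jory = 0.03477 / 0.02884 = 1.2056
β_Fenwick = 0.02622 / 0.02884 = 0.9092
β_Farrow = 0.02925 / 0.02884 = 1.0142
β_P = Σ w_i β_i = 0.31×1.2854 + 0.14×1.2056 + 0.26×0.9092 + 0.29×1.0142 = 1.0978
MRP = 9.8% − 4.5% = 5.30%
E(R_P) = R_f + β_P × MRP = 4.5% + 1.0978 × 5.3% = 10.32%

10.32%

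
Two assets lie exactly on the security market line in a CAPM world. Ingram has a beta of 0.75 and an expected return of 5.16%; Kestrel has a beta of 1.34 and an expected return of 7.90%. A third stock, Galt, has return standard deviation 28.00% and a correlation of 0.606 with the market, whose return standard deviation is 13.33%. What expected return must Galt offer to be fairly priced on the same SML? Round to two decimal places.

MRP = (7.90% − 5.16%) / (1.34 − 0.75) = 4.6441%
R_f = 5.16% − 0.75 × 4.6441% = 1.6769%
β_Galt = ρ·σ_i/σ_m = 0.606 × 28.00 / 13.33 = 1.2729
E(R_Galt) = R_f + β × MRP = 1.6769% + 1.2729 × 4.6441% = 7.59%

7.59%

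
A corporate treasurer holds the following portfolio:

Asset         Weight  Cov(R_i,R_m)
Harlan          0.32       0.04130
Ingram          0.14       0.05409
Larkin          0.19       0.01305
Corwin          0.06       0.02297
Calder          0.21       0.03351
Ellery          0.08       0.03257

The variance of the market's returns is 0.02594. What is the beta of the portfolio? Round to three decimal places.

1.322

β_Harlan = 0.04130 / 0.02594 = 1.5921
β_Ingram = 0.05409 / 0.02594 = 2.0852
β_Larkin = 0.01305 / 0.02594 = 0.5031
β_Corwin = 0.02297 / 0.02594 = 0.8855
β_Calder = 0.03351 / 0.02594 = 1.2918
β_Ellery = 0.03257 / 0.02594 = 1.2556
β_P = Σ w_i β_i = 0.32×1.5921 + 0.14×2.0852 + 0.19×0.5031 + 0.06×0.8855 + 0.21×1.2918 + 0.08×1.2556 = 1.3218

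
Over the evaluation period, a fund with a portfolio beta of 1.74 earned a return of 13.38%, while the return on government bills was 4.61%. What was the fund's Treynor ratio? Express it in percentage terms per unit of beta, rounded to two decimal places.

Treynor = (R_P − R_f) / β_P = (13.38% − 4.61%) / 1.7400 = 8.77% / 1.7400 = 5.04%

5.04%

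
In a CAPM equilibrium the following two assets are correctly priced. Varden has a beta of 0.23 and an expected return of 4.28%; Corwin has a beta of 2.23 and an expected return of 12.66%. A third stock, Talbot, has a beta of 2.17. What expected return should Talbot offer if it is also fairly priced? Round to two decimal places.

MRP (SML slope) = (12.66% − 4.28%) / (2.23 − 0.23) = 8.38% / 2.00 = 4.1900%
R_f (intercept) = 4.28% − 0.23 × 4.1900% = 3.3163%
E(R_Talbot) = R_f + β × MRP = 3.3163% + 2.17 × 4.1900% = 12.41%

12.41%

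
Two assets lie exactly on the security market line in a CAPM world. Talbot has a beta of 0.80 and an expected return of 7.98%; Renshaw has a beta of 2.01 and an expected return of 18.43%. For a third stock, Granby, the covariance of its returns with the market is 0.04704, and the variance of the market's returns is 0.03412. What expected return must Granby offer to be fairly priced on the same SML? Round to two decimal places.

12.98%

MRP = (18.43% − 7.98%) / (2.01 − 0.80) = 8.6364%
R_f = 7.98% − 0.80 × 8.6364% = 1.0709%
β_Granby = Cov / Var(R_m) = 0.04704 / 0.03412 = 1.3787
E(R_Granby) = R_f + β × MRP = 1.0709% + 1.3787 × 8.6364% = 12.98%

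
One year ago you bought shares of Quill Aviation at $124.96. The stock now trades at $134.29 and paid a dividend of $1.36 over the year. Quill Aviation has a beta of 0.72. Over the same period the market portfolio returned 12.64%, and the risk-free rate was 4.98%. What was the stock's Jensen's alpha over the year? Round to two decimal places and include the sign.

-1.94%

Realised HPR = (P1 + D1 − P0) / P0 = (134.29 + 1.36 − 124.96) / 124.96 = 10.69 / 124.96 = 8.5547%
MRP = 12.64% − 4.98% = 7.66%
CAPM required = R_f + β·MRP = 4.98% + 0.72 × 7.66% = 10.4952%
α = realised − required = 8.5547% − 10.4952% = -1.94%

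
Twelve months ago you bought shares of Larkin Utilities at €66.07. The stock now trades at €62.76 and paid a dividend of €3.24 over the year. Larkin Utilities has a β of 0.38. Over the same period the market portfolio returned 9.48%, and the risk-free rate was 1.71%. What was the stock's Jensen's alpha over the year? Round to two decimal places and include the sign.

-4.77%

Realised HPR = (P1 + D1 − P0) / P0 = (62.76 + 3.24 − 66.07) / 66.07 = -0.07 / 66.07 = -0.1059%
MRP = 9.48% − 1.71% = 7.77%
CAPM required = R_f + β·MRP = 1.71% + 0.38 × 7.77% = 4.6626%
α = realised − required = -0.1059% − 4.6626% = -4.77%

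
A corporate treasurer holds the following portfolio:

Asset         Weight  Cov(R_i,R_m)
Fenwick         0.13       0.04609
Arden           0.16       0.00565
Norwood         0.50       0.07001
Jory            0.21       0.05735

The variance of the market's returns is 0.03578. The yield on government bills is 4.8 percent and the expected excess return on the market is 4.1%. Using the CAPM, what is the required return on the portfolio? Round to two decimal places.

β_Fenwick = 0.04609 / 0.03578 = 1.2881
β_Arden = 0.00565 / 0.03578 = 0.1579
β_Norwood = 0.07001 / 0.03578 = 1.9567
β_Jory = 0.05735 / 0.03578 = 1.6029
β_P = Σ w_i β_i = 0.13×1.2881 + 0.16×0.1579 + 0.50×1.9567 + 0.21×1.6029 = 1.5077
E(R_P) = R_f + β_P × MRP = 4.8% + 1.5077 × 4.1% = 10.98%

10.98%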